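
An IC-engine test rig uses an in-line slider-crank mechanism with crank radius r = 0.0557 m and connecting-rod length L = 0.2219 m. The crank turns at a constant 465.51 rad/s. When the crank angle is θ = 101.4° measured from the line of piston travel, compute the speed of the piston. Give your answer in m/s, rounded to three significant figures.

24.1

ω = 465.5 rad/s
For an in-line slider-crank, x = r cosθ + √(L² − r² sin²θ), so v = −rω sinθ·[1 + r cosθ/√(L² − r² sin²θ)].
With r = 0.0557 m, L = 0.2219 m, θ = 101.4°: √(L² − r² sin²θ) = 0.21508 m.
v = −0.0557·465.5·0.98027·[1 + 0.0557·-0.19766/0.21508] = -24.116 m/s.
|v| = 24.116 m/s.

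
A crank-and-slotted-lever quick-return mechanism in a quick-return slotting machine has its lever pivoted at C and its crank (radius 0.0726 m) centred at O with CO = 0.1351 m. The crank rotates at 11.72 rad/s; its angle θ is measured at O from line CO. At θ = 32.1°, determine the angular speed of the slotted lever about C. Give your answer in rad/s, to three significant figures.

ω = 11.72 rad/s
Crank pin A relative to C: A = (d + r cosθ, r sinθ); lever angle φ = atan2(r sinθ, d + r cosθ).
Differentiating tanφ: φ̇ = rω(d cosθ + r)/(d² + r² + 2dr cosθ).
d² + r² + 2dr cosθ = |CA|² = 0.0401404 m²;  d cosθ + r = +0.18705 m.
|ω_lever| = |0.0726·11.72·+0.18705| / 0.0401404 = 3.9649 rad/s.

3.96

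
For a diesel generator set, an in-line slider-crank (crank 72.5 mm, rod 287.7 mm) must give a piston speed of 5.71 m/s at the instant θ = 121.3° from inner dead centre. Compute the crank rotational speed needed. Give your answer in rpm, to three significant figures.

1020

For an in-line slider-crank, |v_piston| = rω|sinθ|·[1 + r cosθ/√(L² − r² sin²θ)].
With r = 0.0725 m, L = 0.2877 m, θ = 121.3°: the bracketed kinematic factor |dx/dθ| = 0.053643 m.
ω = v/|dx/dθ| = 5.71/0.053643 = 106.44 rad/s.
N = 60ω/(2π) = 1016.5 rpm.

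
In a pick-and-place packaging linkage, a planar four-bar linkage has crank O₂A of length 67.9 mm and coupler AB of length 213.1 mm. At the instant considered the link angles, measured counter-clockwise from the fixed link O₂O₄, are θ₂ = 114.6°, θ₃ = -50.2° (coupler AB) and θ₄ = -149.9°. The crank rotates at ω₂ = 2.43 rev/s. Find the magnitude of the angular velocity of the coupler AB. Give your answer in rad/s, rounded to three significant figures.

4.91

ω₂ = 15.27 rad/s (from 2.43 rev/s).
Differentiating the loop-closure r₂e^{iθ₂}+r₃e^{iθ₃}=r₁+r₄e^{iθ₄} gives r₂ω₂e^{iθ₂}+r₃ω₃e^{iθ₃}=r₄ω₄e^{iθ₄}.
Eliminating the other unknown: ω₃ = r₂ω₂ sin(θ₄−θ₂) / [r₃ sin(θ₃−θ₄)].
Numerator sine = +0.99540; denominator sine = +0.98570.
Result = 0.0679·15.27·(+0.99540) / (0.2131·(+0.98570)) = +4.9127 rad/s; magnitude 4.9127 rad/s.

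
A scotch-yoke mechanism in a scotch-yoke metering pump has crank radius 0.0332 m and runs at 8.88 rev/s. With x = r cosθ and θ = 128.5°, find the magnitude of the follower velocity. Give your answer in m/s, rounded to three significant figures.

1.45

ω = 55.79 rad/s (from 8.88 rev/s).
x = r cosθ ⇒ ẋ = −rω sinθ.
|v| = rω|sinθ| = 0.0332·55.79·|sin 128.5°| = 1.4497 m/s.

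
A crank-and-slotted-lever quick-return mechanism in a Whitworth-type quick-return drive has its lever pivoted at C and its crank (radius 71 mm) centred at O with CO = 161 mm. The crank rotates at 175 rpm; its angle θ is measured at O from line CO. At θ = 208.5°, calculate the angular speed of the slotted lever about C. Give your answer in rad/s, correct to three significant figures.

ω = 18.33 rad/s (from 175 rpm).
Crank pin A relative to C: A = (d + r cosθ, r sinθ); lever angle φ = atan2(r sinθ, d + r cosθ).
Differentiating tanφ: φ̇ = rω(d cosθ + r)/(d² + r² + 2dr cosθ).
d² + r² + 2dr cosθ = |CA|² = 0.0108705 m²;  d cosθ + r = -0.07049 m.
|ω_lever| = |0.071·18.33·-0.07049| / 0.0108705 = 8.4373 rad/s.

8.44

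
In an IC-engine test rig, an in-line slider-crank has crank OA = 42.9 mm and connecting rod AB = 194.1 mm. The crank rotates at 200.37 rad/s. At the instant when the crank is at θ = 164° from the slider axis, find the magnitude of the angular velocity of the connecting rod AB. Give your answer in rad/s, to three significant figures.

ω = 200.4 rad/s
The rod makes angle φ with the slider axis where L sinφ = r sinθ; differentiating, L cosφ·φ̇ = r ω cosθ.
L cosφ = √(L² − r² sin²θ) = 0.19374 m.
|ω_rod| = r ω |cosθ| / √(L² − r² sin²θ) = 0.0429·200.4·0.96126/0.19374 = 42.649 rad/s.

42.6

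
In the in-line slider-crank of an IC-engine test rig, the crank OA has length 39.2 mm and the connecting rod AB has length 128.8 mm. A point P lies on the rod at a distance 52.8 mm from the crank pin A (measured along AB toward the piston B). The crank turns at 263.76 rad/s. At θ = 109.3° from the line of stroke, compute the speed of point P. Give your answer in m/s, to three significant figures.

9.55

ω = 263.8 rad/s.  Crank-pin speed |V_A| = rω = 10.339 m/s, perpendicular to OA.
Rod angle: sinφ = −(r/L) sinθ ⇒ φ = -16.693°; ω_rod = −rω cosθ/√(L²−r²sin²θ) = +27.699 rad/s.
V_P = V_A + ω_rod × AP, with AP = 0.0528 m along the rod.
Components: V_Px = −rω sinθ − a·ω_rod·sinφ = -9.3382 m/s;  V_Py = rω cosθ + a·ω_rod·cosφ = -2.0164 m/s.
|V_P| = √(V_Px² + V_Py²) = 9.5535 m/s.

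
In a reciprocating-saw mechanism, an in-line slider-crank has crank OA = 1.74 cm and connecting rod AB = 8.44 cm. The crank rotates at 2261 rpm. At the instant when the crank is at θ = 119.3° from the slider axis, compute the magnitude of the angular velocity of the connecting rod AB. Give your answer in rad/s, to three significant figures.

ω = 236.8 rad/s (converted from 2261 rpm).
The rod makes angle φ with the slider axis where L sinφ = r sinθ; differentiating, L cosφ·φ̇ = r ω cosθ.
L cosφ = √(L² − r² sin²θ) = 0.083025 m.
|ω_rod| = r ω |cosθ| / √(L² − r² sin²θ) = 0.0174·236.8·0.48938/0.083025 = 24.284 rad/s.

24.3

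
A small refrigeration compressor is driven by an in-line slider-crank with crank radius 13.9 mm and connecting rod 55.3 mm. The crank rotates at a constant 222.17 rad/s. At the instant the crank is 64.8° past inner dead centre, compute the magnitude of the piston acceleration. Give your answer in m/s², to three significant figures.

ω = 222.2 rad/s
x(θ) = r cosθ + √(L² − r² sin²θ); with ω constant, a = ω²·d²x/dθ².
d²x/dθ² = −r cosθ − r²(cos2θ)/√u − r⁴ sin²2θ/(4u^{3/2}),  u = L² − r² sin²θ = 0.00289991 m².
Substituting r = 0.0139 m, L = 0.0553 m, θ = 64.8°: d²x/dθ² = -0.0036668 m.
a = ω²·d²x/dθ² = (222.2)²·(-0.0036668) = -180.99 m/s²;  |a| = 180.99 m/s².

181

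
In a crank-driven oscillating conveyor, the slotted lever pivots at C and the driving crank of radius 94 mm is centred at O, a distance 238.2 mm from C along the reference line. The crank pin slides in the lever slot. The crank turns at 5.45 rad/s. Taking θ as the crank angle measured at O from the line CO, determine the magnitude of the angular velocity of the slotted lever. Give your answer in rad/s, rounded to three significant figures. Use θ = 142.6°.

1.63

ω = 5.45 rad/s
Crank pin A relative to C: A = (d + r cosθ, r sinθ); lever angle φ = atan2(r sinθ, d + r cosθ).
Differentiating tanφ: φ̇ = rω(d cosθ + r)/(d² + r² + 2dr cosθ).
d² + r² + 2dr cosθ = |CA|² = 0.0300001 m²;  d cosθ + r = -0.09523 m.
|ω_lever| = |0.094·5.45·-0.09523| / 0.0300001 = 1.6262 rad/s.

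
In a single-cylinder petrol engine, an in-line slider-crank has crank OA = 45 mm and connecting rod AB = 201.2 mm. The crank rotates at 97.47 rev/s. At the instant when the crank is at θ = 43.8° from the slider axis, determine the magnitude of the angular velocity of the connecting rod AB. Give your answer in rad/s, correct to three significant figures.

100

ω = 612.4 rad/s (converted from 97.47 rev/s).
The rod makes angle φ with the slider axis where L sinφ = r sinθ; differentiating, L cosφ·φ̇ = r ω cosθ.
L cosφ = √(L² − r² sin²θ) = 0.19877 m.
|ω_rod| = r ω |cosθ| / √(L² − r² sin²θ) = 0.045·612.4·0.72176/0.19877 = 100.07 rad/s.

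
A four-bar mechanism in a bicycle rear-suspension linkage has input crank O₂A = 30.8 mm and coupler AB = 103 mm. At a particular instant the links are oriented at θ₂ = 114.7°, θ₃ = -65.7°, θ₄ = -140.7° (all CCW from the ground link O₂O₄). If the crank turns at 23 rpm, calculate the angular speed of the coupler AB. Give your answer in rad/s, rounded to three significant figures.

0.722

ω₂ = 2.409 rad/s (from 23 rpm).
Differentiating the loop-closure r₂e^{iθ₂}+r₃e^{iθ₃}=r₁+r₄e^{iθ₄} gives r₂ω₂e^{iθ₂}+r₃ω₃e^{iθ₃}=r₄ω₄e^{iθ₄}.
Eliminating the other unknown: ω₃ = r₂ω₂ sin(θ₄−θ₂) / [r₃ sin(θ₃−θ₄)].
Numerator sine = +0.96771; denominator sine = +0.96593.
Result = 0.0308·2.409·(+0.96771) / (0.103·(+0.96593)) = +0.72156 rad/s; magnitude 0.72156 rad/s.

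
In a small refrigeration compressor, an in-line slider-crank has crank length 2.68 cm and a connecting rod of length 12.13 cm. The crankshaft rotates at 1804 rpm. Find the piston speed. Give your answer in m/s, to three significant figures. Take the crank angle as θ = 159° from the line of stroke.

1.44

ω = 2π·1804/60 = 188.9 rad/s
For an in-line slider-crank, x = r cosθ + √(L² − r² sin²θ), so v = −rω sinθ·[1 + r cosθ/√(L² − r² sin²θ)].
With r = 0.0268 m, L = 0.1213 m, θ = 159°: √(L² − r² sin²θ) = 0.12092 m.
v = −0.0268·188.9·0.35837·[1 + 0.0268·-0.93358/0.12092] = -1.439 m/s.
|v| = 1.439 m/s.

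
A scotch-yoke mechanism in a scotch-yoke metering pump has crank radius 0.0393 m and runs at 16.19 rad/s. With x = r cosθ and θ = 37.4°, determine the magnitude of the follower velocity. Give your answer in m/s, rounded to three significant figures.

ω = 16.19 rad/s
x = r cosθ ⇒ ẋ = −rω sinθ.
|v| = rω|sinθ| = 0.0393·16.19·|sin 37.4°| = 0.38645 m/s.

0.386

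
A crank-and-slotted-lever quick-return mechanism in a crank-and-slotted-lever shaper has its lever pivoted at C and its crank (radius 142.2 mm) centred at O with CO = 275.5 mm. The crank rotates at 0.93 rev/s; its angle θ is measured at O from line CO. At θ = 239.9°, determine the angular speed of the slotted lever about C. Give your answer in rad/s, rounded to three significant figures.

ω = 5.843 rad/s (from 0.93 rev/s).
Crank pin A relative to C: A = (d + r cosθ, r sinθ); lever angle φ = atan2(r sinθ, d + r cosθ).
Differentiating tanφ: φ̇ = rω(d cosθ + r)/(d² + r² + 2dr cosθ).
d² + r² + 2dr cosθ = |CA|² = 0.0568266 m²;  d cosθ + r = +0.0040338 m.
|ω_lever| = |0.1422·5.843·+0.0040338| / 0.0568266 = 0.058983 rad/s.

0.0590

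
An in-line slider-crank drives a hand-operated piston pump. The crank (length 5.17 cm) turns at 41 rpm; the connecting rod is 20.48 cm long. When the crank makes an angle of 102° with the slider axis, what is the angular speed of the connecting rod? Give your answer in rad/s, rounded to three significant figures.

0.233

ω = 4.294 rad/s (converted from 41 rpm).
The rod makes angle φ with the slider axis where L sinφ = r sinθ; differentiating, L cosφ·φ̇ = r ω cosθ.
L cosφ = √(L² − r² sin²θ) = 0.19846 m.
|ω_rod| = r ω |cosθ| / √(L² − r² sin²θ) = 0.0517·4.294·0.20791/0.19846 = 0.23255 rad/s.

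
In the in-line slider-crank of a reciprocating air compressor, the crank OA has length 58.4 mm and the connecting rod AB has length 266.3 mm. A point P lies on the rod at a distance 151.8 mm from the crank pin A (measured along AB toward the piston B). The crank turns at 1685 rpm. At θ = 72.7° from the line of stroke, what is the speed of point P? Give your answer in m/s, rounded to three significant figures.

ω = 176.5 rad/s.  Crank-pin speed |V_A| = rω = 10.305 m/s, perpendicular to OA.
Rod angle: sinφ = −(r/L) sinθ ⇒ φ = -12.086°; ω_rod = −rω cosθ/√(L²−r²sin²θ) = -11.768 rad/s.
V_P = V_A + ω_rod × AP, with AP = 0.1518 m along the rod.
Components: V_Px = −rω sinθ − a·ω_rod·sinφ = -10.213 m/s;  V_Py = rω cosθ + a·ω_rod·cosφ = +1.3176 m/s.
|V_P| = √(V_Px² + V_Py²) = 10.297 m/s.

10.3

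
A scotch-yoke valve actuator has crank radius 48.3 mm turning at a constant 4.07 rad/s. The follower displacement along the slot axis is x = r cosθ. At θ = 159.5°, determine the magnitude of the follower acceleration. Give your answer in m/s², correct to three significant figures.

0.749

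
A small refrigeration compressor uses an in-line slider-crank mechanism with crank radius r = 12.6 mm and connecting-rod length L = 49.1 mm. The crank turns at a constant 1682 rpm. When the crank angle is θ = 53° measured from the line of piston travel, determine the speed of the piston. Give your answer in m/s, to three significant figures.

2.05

ω = 2π·1682/60 = 176.1 rad/s
For an in-line slider-crank, x = r cosθ + √(L² − r² sin²θ), so v = −rω sinθ·[1 + r cosθ/√(L² − r² sin²θ)].
With r = 0.0126 m, L = 0.0491 m, θ = 53°: √(L² − r² sin²θ) = 0.048058 m.
v = −0.0126·176.1·0.79864·[1 + 0.0126·0.60182/0.048058] = -2.0521 m/s.
|v| = 2.0521 m/s.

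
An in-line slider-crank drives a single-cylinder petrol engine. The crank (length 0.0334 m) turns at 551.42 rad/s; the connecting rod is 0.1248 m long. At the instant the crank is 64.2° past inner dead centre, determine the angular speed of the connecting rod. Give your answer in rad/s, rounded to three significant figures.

ω = 551.4 rad/s
The rod makes angle φ with the slider axis where L sinφ = r sinθ; differentiating, L cosφ·φ̇ = r ω cosθ.
L cosφ = √(L² − r² sin²θ) = 0.12112 m.
|ω_rod| = r ω |cosθ| / √(L² − r² sin²θ) = 0.0334·551.4·0.43523/0.12112 = 66.179 rad/s.

66.2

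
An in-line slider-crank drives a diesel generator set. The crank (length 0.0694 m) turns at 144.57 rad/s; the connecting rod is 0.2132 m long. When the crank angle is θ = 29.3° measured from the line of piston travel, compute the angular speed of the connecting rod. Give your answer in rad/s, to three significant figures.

41.6

ω = 144.6 rad/s
The rod makes angle φ with the slider axis where L sinφ = r sinθ; differentiating, L cosφ·φ̇ = r ω cosθ.
L cosφ = √(L² − r² sin²θ) = 0.21048 m.
|ω_rod| = r ω |cosθ| / √(L² − r² sin²θ) = 0.0694·144.6·0.87207/0.21048 = 41.57 rad/s.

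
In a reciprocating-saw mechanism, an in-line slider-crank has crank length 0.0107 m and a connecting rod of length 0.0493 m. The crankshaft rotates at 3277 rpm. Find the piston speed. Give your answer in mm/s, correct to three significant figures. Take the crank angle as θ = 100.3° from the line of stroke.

3470

ω = 2π·3277/60 = 343.2 rad/s
For an in-line slider-crank, x = r cosθ + √(L² − r² sin²θ), so v = −rω sinθ·[1 + r cosθ/√(L² − r² sin²θ)].
With r = 0.0107 m, L = 0.0493 m, θ = 100.3°: √(L² − r² sin²θ) = 0.048163 m.
v = −0.0107·343.2·0.98389·[1 + 0.0107·-0.17880/0.048163] = -3.4692 m/s.
|v| = 3.4692 m/s = 3469.2 mm/s.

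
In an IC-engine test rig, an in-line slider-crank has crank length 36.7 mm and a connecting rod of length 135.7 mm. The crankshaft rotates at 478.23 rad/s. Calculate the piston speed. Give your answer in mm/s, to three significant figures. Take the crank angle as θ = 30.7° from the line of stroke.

ω = 478.2 rad/s
For an in-line slider-crank, x = r cosθ + √(L² − r² sin²θ), so v = −rω sinθ·[1 + r cosθ/√(L² − r² sin²θ)].
With r = 0.0367 m, L = 0.1357 m, θ = 30.7°: √(L² − r² sin²θ) = 0.1344 m.
v = −0.0367·478.2·0.51054·[1 + 0.0367·0.85985/0.1344] = -11.064 m/s.
|v| = 11.064 m/s = 11064 mm/s.

11100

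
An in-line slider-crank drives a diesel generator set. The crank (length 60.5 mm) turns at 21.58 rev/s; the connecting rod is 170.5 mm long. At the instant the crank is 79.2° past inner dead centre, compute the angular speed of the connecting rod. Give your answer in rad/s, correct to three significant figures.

9.62

ω = 135.6 rad/s (converted from 21.58 rev/s).
The rod makes angle φ with the slider axis where L sinφ = r sinθ; differentiating, L cosφ·φ̇ = r ω cosθ.
L cosφ = √(L² − r² sin²θ) = 0.15981 m.
|ω_rod| = r ω |cosθ| / √(L² − r² sin²θ) = 0.0605·135.6·0.18738/0.15981 = 9.6187 rad/s.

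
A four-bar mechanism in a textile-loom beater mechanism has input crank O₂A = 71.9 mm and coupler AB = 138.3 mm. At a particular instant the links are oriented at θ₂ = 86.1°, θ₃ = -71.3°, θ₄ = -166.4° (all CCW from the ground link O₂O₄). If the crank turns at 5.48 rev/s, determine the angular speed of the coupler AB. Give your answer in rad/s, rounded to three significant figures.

17.1

ω₂ = 34.43 rad/s (from 5.48 rev/s).
Differentiating the loop-closure r₂e^{iθ₂}+r₃e^{iθ₃}=r₁+r₄e^{iθ₄} gives r₂ω₂e^{iθ₂}+r₃ω₃e^{iθ₃}=r₄ω₄e^{iθ₄}.
Eliminating the other unknown: ω₃ = r₂ω₂ sin(θ₄−θ₂) / [r₃ sin(θ₃−θ₄)].
Numerator sine = +0.95372; denominator sine = +0.99604.
Result = 0.0719·34.43·(+0.95372) / (0.1383·(+0.99604)) = +17.14 rad/s; magnitude 17.14 rad/s.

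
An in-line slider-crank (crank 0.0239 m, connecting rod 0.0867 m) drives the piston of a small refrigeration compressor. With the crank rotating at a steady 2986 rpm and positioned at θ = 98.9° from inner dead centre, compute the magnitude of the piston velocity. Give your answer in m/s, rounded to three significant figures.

ω = 2π·2986/60 = 312.7 rad/s
For an in-line slider-crank, x = r cosθ + √(L² − r² sin²θ), so v = −rω sinθ·[1 + r cosθ/√(L² − r² sin²θ)].
With r = 0.0239 m, L = 0.0867 m, θ = 98.9°: √(L² − r² sin²θ) = 0.083423 m.
v = −0.0239·312.7·0.98796·[1 + 0.0239·-0.15471/0.083423] = -7.0561 m/s.
|v| = 7.0561 m/s.

7.06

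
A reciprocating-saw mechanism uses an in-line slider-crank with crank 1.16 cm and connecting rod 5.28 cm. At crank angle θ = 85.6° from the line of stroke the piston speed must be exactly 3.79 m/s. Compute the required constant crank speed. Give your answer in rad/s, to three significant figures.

For an in-line slider-crank, |v_piston| = rω|sinθ|·[1 + r cosθ/√(L² − r² sin²θ)].
With r = 0.0116 m, L = 0.0528 m, θ = 85.6°: the bracketed kinematic factor |dx/dθ| = 0.011766 m.
ω = v/|dx/dθ| = 3.79/0.011766 = 322.13 rad/s.

322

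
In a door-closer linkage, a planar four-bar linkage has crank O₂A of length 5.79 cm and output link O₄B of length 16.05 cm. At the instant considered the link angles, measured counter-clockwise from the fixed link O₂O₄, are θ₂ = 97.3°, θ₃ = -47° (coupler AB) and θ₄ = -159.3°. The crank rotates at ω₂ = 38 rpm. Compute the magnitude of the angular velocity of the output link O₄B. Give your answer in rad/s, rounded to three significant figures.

0.905

ω₂ = 3.979 rad/s (from 38 rpm).
Differentiating the loop-closure r₂e^{iθ₂}+r₃e^{iθ₃}=r₁+r₄e^{iθ₄} gives r₂ω₂e^{iθ₂}+r₃ω₃e^{iθ₃}=r₄ω₄e^{iθ₄}.
Eliminating the other unknown: ω₄ = r₂ω₂ sin(θ₂−θ₃) / [r₄ sin(θ₄−θ₃)].
Numerator sine = +0.58354; denominator sine = -0.92521.
Result = 0.0579·3.979·(+0.58354) / (0.1605·(-0.92521)) = -0.90541 rad/s; magnitude 0.90541 rad/s.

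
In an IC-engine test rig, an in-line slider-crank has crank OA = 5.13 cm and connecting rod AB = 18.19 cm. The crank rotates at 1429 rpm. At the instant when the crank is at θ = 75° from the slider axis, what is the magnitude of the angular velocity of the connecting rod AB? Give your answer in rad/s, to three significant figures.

ω = 149.6 rad/s (converted from 1429 rpm).
The rod makes angle φ with the slider axis where L sinφ = r sinθ; differentiating, L cosφ·φ̇ = r ω cosθ.
L cosφ = √(L² − r² sin²θ) = 0.17502 m.
|ω_rod| = r ω |cosθ| / √(L² − r² sin²θ) = 0.0513·149.6·0.25882/0.17502 = 11.352 rad/s.

11.4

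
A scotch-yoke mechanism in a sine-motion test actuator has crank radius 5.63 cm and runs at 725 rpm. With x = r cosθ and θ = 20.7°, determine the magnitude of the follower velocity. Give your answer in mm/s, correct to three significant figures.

ω = 75.92 rad/s (from 725 rpm).
x = r cosθ ⇒ ẋ = −rω sinθ.
|v| = rω|sinθ| = 0.0563·75.92·|sin 20.7°| = 1.5109 m/s = 1510.9 mm/s.

1510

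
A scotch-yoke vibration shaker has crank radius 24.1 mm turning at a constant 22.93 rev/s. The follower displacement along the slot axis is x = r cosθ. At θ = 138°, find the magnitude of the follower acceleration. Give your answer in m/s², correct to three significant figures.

ω = 144.1 rad/s (from 22.93 rev/s).
x = r cosθ ⇒ ẍ = −rω² cosθ (ω constant).
|a| = rω²|cosθ| = 0.0241·(144.1)²·|cos 138°| = 371.76 m/s².

372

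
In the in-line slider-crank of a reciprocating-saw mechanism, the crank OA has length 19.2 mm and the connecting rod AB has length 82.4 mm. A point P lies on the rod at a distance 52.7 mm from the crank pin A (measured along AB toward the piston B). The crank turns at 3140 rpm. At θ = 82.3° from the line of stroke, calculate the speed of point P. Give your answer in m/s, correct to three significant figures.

ω = 328.8 rad/s.  Crank-pin speed |V_A| = rω = 6.3133 m/s, perpendicular to OA.
Rod angle: sinφ = −(r/L) sinθ ⇒ φ = -13.351°; ω_rod = −rω cosθ/√(L²−r²sin²θ) = -10.551 rad/s.
V_P = V_A + ω_rod × AP, with AP = 0.0527 m along the rod.
Components: V_Px = −rω sinθ − a·ω_rod·sinφ = -6.3848 m/s;  V_Py = rω cosθ + a·ω_rod·cosφ = +0.30489 m/s.
|V_P| = √(V_Px² + V_Py²) = 6.3921 m/s.

6.39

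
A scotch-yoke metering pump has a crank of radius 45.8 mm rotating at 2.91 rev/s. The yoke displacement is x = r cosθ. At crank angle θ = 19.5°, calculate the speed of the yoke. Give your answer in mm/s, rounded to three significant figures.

ω = 18.28 rad/s (from 2.91 rev/s).
x = r cosθ ⇒ ẋ = −rω sinθ.
|v| = rω|sinθ| = 0.0458·18.28·|sin 19.5°| = 0.27953 m/s = 279.53 mm/s.

280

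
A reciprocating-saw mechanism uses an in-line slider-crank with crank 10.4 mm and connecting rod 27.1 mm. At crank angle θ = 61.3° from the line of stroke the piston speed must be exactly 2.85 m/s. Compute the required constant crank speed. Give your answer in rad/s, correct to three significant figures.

For an in-line slider-crank, |v_piston| = rω|sinθ|·[1 + r cosθ/√(L² − r² sin²θ)].
With r = 0.0104 m, L = 0.0271 m, θ = 61.3°: the bracketed kinematic factor |dx/dθ| = 0.010908 m.
ω = v/|dx/dθ| = 2.85/0.010908 = 261.28 rad/s.

261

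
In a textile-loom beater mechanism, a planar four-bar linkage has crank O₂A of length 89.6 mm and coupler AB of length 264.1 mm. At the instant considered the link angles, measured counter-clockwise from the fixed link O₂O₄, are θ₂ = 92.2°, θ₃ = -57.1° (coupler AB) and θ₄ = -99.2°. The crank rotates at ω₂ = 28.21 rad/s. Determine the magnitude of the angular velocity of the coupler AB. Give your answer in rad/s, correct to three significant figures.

ω₂ = 28.21 rad/s
Differentiating the loop-closure r₂e^{iθ₂}+r₃e^{iθ₃}=r₁+r₄e^{iθ₄} gives r₂ω₂e^{iθ₂}+r₃ω₃e^{iθ₃}=r₄ω₄e^{iθ₄}.
Eliminating the other unknown: ω₃ = r₂ω₂ sin(θ₄−θ₂) / [r₃ sin(θ₃−θ₄)].
Numerator sine = +0.19766; denominator sine = +0.67043.
Result = 0.0896·28.21·(+0.19766) / (0.2641·(+0.67043)) = +2.8217 rad/s; magnitude 2.8217 rad/s.

2.82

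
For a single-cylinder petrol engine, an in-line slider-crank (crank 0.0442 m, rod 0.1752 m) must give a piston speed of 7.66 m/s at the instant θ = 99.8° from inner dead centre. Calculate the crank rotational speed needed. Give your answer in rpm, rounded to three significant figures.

For an in-line slider-crank, |v_piston| = rω|sinθ|·[1 + r cosθ/√(L² − r² sin²θ)].
With r = 0.0442 m, L = 0.1752 m, θ = 99.8°: the bracketed kinematic factor |dx/dθ| = 0.041624 m.
ω = v/|dx/dθ| = 7.66/0.041624 = 184.03 rad/s.
N = 60ω/(2π) = 1757.3 rpm.

1760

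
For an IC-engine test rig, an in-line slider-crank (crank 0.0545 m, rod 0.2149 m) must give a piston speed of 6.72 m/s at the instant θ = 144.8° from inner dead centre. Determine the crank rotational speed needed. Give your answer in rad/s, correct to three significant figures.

For an in-line slider-crank, |v_piston| = rω|sinθ|·[1 + r cosθ/√(L² − r² sin²θ)].
With r = 0.0545 m, L = 0.2149 m, θ = 144.8°: the bracketed kinematic factor |dx/dθ| = 0.024835 m.
ω = v/|dx/dθ| = 6.72/0.024835 = 270.59 rad/s.

271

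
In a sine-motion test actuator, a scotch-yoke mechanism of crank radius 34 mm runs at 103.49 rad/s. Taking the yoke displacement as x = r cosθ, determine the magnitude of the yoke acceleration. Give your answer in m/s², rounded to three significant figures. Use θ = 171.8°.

360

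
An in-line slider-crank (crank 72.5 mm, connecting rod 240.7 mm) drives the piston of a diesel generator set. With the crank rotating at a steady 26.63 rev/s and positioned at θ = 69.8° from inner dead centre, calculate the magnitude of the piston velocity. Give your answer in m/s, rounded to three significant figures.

12.6

ω = 2π·26.6 = 167.3 rad/s
For an in-line slider-crank, x = r cosθ + √(L² − r² sin²θ), so v = −rω sinθ·[1 + r cosθ/√(L² − r² sin²θ)].
With r = 0.0725 m, L = 0.2407 m, θ = 69.8°: √(L² − r² sin²θ) = 0.23088 m.
v = −0.0725·167.3·0.93849·[1 + 0.0725·0.34530/0.23088] = -12.619 m/s.
|v| = 12.619 m/s.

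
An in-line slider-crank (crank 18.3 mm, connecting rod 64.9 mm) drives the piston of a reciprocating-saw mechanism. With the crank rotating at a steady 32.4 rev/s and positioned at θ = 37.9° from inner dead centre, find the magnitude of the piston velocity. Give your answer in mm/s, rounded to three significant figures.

2810

ω = 2π·32.4 = 203.6 rad/s
For an in-line slider-crank, x = r cosθ + √(L² − r² sin²θ), so v = −rω sinθ·[1 + r cosθ/√(L² − r² sin²θ)].
With r = 0.0183 m, L = 0.0649 m, θ = 37.9°: √(L² − r² sin²θ) = 0.063919 m.
v = −0.0183·203.6·0.61429·[1 + 0.0183·0.78908/0.063919] = -2.8055 m/s.
|v| = 2.8055 m/s = 2805.5 mm/s.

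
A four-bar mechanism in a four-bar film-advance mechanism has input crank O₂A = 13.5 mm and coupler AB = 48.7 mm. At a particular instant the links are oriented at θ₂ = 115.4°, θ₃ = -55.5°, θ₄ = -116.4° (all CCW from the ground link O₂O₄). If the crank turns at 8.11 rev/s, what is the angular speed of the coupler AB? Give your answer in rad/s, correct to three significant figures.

12.7

ω₂ = 50.96 rad/s (from 8.11 rev/s).
Differentiating the loop-closure r₂e^{iθ₂}+r₃e^{iθ₃}=r₁+r₄e^{iθ₄} gives r₂ω₂e^{iθ₂}+r₃ω₃e^{iθ₃}=r₄ω₄e^{iθ₄}.
Eliminating the other unknown: ω₃ = r₂ω₂ sin(θ₄−θ₂) / [r₃ sin(θ₃−θ₄)].
Numerator sine = +0.78586; denominator sine = +0.87377.
Result = 0.0135·50.96·(+0.78586) / (0.0487·(+0.87377)) = +12.704 rad/s; magnitude 12.704 rad/s.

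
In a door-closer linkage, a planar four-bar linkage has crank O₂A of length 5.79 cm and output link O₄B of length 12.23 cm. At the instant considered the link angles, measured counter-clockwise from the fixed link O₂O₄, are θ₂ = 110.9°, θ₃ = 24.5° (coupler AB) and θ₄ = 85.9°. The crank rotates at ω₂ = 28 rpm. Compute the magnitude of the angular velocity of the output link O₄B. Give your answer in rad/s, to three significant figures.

1.58

ω₂ = 2.932 rad/s (from 28 rpm).
Differentiating the loop-closure r₂e^{iθ₂}+r₃e^{iθ₃}=r₁+r₄e^{iθ₄} gives r₂ω₂e^{iθ₂}+r₃ω₃e^{iθ₃}=r₄ω₄e^{iθ₄}.
Eliminating the other unknown: ω₄ = r₂ω₂ sin(θ₂−θ₃) / [r₄ sin(θ₄−θ₃)].
Numerator sine = +0.99803; denominator sine = +0.87798.
Result = 0.0579·2.932·(+0.99803) / (0.1223·(+0.87798)) = +1.578 rad/s; magnitude 1.578 rad/s.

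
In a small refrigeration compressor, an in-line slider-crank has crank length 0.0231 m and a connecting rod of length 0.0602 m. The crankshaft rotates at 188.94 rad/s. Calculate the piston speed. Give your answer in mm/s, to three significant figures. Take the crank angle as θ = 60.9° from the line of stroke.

ω = 188.9 rad/s
For an in-line slider-crank, x = r cosθ + √(L² − r² sin²θ), so v = −rω sinθ·[1 + r cosθ/√(L² − r² sin²θ)].
With r = 0.0231 m, L = 0.0602 m, θ = 60.9°: √(L² − r² sin²θ) = 0.056715 m.
v = −0.0231·188.9·0.87377·[1 + 0.0231·0.48634/0.056715] = -4.569 m/s.
|v| = 4.569 m/s = 4569 mm/s.

4570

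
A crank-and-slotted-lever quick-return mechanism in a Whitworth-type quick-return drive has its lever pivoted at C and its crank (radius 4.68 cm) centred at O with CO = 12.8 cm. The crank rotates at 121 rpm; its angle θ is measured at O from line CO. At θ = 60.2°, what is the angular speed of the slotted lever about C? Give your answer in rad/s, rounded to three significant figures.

2.67

ω = 12.67 rad/s (from 121 rpm).
Crank pin A relative to C: A = (d + r cosθ, r sinθ); lever angle φ = atan2(r sinθ, d + r cosθ).
Differentiating tanφ: φ̇ = rω(d cosθ + r)/(d² + r² + 2dr cosθ).
d² + r² + 2dr cosθ = |CA|² = 0.0245284 m²;  d cosθ + r = +0.11041 m.
|ω_lever| = |0.0468·12.67·+0.11041| / 0.0245284 = 2.6694 rad/s.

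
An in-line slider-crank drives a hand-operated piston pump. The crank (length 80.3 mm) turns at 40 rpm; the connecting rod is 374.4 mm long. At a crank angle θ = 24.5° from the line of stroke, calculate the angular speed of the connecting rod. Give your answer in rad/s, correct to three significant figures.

ω = 4.189 rad/s (converted from 40 rpm).
The rod makes angle φ with the slider axis where L sinφ = r sinθ; differentiating, L cosφ·φ̇ = r ω cosθ.
L cosφ = √(L² − r² sin²θ) = 0.37292 m.
|ω_rod| = r ω |cosθ| / √(L² − r² sin²θ) = 0.0803·4.189·0.90996/0.37292 = 0.82076 rad/s.

0.821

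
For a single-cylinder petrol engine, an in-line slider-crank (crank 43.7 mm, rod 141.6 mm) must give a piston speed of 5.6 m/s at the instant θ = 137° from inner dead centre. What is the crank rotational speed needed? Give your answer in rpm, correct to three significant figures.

For an in-line slider-crank, |v_piston| = rω|sinθ|·[1 + r cosθ/√(L² − r² sin²θ)].
With r = 0.0437 m, L = 0.1416 m, θ = 137°: the bracketed kinematic factor |dx/dθ| = 0.022922 m.
ω = v/|dx/dθ| = 5.6/0.022922 = 244.3 rad/s.
N = 60ω/(2π) = 2332.9 rpm.

2330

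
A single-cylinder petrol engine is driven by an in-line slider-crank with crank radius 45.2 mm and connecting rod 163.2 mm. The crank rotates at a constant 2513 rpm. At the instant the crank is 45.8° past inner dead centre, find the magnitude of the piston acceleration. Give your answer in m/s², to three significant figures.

ω = 2π·2513/60 = 263.2 rad/s
x(θ) = r cosθ + √(L² − r² sin²θ); with ω constant, a = ω²·d²x/dθ².
d²x/dθ² = −r cosθ − r²(cos2θ)/√u − r⁴ sin²2θ/(4u^{3/2}),  u = L² − r² sin²θ = 0.0255842 m².
Substituting r = 0.0452 m, L = 0.1632 m, θ = 45.8°: d²x/dθ² = -0.03141 m.
a = ω²·d²x/dθ² = (263.2)²·(-0.03141) = -2175.3 m/s²;  |a| = 2175.3 m/s².

2180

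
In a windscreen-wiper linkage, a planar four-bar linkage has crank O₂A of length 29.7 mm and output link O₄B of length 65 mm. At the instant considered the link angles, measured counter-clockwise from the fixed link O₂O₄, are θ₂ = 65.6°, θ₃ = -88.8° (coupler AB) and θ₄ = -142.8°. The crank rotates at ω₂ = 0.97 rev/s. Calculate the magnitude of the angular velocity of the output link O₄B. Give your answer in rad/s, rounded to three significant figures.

1.49

ω₂ = 6.095 rad/s (from 0.97 rev/s).
Differentiating the loop-closure r₂e^{iθ₂}+r₃e^{iθ₃}=r₁+r₄e^{iθ₄} gives r₂ω₂e^{iθ₂}+r₃ω₃e^{iθ₃}=r₄ω₄e^{iθ₄}.
Eliminating the other unknown: ω₄ = r₂ω₂ sin(θ₂−θ₃) / [r₄ sin(θ₄−θ₃)].
Numerator sine = +0.43209; denominator sine = -0.80902.
Result = 0.0297·6.095·(+0.43209) / (0.065·(-0.80902)) = -1.4873 rad/s; magnitude 1.4873 rad/s.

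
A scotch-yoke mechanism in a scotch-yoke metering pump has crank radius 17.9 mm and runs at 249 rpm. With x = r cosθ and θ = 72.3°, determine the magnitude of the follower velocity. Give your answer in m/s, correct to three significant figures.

0.445

ω = 26.08 rad/s (from 249 rpm).
x = r cosθ ⇒ ẋ = −rω sinθ.
|v| = rω|sinθ| = 0.0179·26.08·|sin 72.3°| = 0.44465 m/s.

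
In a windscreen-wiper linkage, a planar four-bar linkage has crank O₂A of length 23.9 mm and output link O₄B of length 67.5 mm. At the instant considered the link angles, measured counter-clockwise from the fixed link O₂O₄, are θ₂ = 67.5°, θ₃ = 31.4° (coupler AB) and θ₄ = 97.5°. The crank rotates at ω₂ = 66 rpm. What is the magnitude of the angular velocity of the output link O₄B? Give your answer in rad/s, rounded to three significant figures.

ω₂ = 6.912 rad/s (from 66 rpm).
Differentiating the loop-closure r₂e^{iθ₂}+r₃e^{iθ₃}=r₁+r₄e^{iθ₄} gives r₂ω₂e^{iθ₂}+r₃ω₃e^{iθ₃}=r₄ω₄e^{iθ₄}.
Eliminating the other unknown: ω₄ = r₂ω₂ sin(θ₂−θ₃) / [r₄ sin(θ₄−θ₃)].
Numerator sine = +0.58920; denominator sine = +0.91425.
Result = 0.0239·6.912·(+0.58920) / (0.0675·(+0.91425)) = +1.5771 rad/s; magnitude 1.5771 rad/s.

1.58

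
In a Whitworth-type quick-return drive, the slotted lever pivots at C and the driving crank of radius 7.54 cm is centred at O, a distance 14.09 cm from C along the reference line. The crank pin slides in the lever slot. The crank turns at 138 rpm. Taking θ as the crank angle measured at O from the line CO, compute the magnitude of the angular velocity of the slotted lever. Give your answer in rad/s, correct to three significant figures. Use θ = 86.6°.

3.41

ω = 14.45 rad/s (from 138 rpm).
Crank pin A relative to C: A = (d + r cosθ, r sinθ); lever angle φ = atan2(r sinθ, d + r cosθ).
Differentiating tanφ: φ̇ = rω(d cosθ + r)/(d² + r² + 2dr cosθ).
d² + r² + 2dr cosθ = |CA|² = 0.0267981 m²;  d cosθ + r = +0.083756 m.
|ω_lever| = |0.0754·14.45·+0.083756| / 0.0267981 = 3.4056 rad/s.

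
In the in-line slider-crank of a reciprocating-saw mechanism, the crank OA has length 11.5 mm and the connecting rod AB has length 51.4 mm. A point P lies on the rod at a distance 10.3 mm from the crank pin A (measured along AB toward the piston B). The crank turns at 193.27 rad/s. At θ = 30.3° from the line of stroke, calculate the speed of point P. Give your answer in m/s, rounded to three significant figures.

1.93

ω = 193.3 rad/s.  Crank-pin speed |V_A| = rω = 2.2226 m/s, perpendicular to OA.
Rod angle: sinφ = −(r/L) sinθ ⇒ φ = -6.481°; ω_rod = −rω cosθ/√(L²−r²sin²θ) = -37.575 rad/s.
V_P = V_A + ω_rod × AP, with AP = 0.0103 m along the rod.
Components: V_Px = −rω sinθ − a·ω_rod·sinφ = -1.1651 m/s;  V_Py = rω cosθ + a·ω_rod·cosφ = +1.5344 m/s.
|V_P| = √(V_Px² + V_Py²) = 1.9266 m/s.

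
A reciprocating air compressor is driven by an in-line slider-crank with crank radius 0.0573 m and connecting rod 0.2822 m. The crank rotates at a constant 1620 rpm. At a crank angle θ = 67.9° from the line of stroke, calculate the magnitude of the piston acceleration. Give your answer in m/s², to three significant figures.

ω = 2π·1620/60 = 169.6 rad/s
x(θ) = r cosθ + √(L² − r² sin²θ); with ω constant, a = ω²·d²x/dθ².
d²x/dθ² = −r cosθ − r²(cos2θ)/√u − r⁴ sin²2θ/(4u^{3/2}),  u = L² − r² sin²θ = 0.0768183 m².
Substituting r = 0.0573 m, L = 0.2822 m, θ = 67.9°: d²x/dθ² = -0.013127 m.
a = ω²·d²x/dθ² = (169.6)²·(-0.013127) = -377.78 m/s²;  |a| = 377.78 m/s².

378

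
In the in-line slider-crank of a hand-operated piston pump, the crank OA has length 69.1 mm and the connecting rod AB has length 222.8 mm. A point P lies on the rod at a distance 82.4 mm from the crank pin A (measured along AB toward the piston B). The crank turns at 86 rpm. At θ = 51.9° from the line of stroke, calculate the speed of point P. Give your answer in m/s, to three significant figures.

0.578

ω = 9.006 rad/s.  Crank-pin speed |V_A| = rω = 0.62231 m/s, perpendicular to OA.
Rod angle: sinφ = −(r/L) sinθ ⇒ φ = -14.126°; ω_rod = −rω cosθ/√(L²−r²sin²θ) = -1.7772 rad/s.
V_P = V_A + ω_rod × AP, with AP = 0.0824 m along the rod.
Components: V_Px = −rω sinθ − a·ω_rod·sinφ = -0.52546 m/s;  V_Py = rω cosθ + a·ω_rod·cosφ = +0.24197 m/s.
|V_P| = √(V_Px² + V_Py²) = 0.57849 m/s.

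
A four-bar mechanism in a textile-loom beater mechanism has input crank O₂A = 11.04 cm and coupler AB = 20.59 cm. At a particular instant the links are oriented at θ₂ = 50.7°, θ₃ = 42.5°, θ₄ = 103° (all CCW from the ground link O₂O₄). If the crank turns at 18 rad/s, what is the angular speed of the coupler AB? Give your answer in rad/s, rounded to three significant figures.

8.77

ω₂ = 18 rad/s
Differentiating the loop-closure r₂e^{iθ₂}+r₃e^{iθ₃}=r₁+r₄e^{iθ₄} gives r₂ω₂e^{iθ₂}+r₃ω₃e^{iθ₃}=r₄ω₄e^{iθ₄}.
Eliminating the other unknown: ω₃ = r₂ω₂ sin(θ₄−θ₂) / [r₃ sin(θ₃−θ₄)].
Numerator sine = +0.79122; denominator sine = -0.87036.
Result = 0.1104·18·(+0.79122) / (0.2059·(-0.87036)) = -8.7738 rad/s; magnitude 8.7738 rad/s.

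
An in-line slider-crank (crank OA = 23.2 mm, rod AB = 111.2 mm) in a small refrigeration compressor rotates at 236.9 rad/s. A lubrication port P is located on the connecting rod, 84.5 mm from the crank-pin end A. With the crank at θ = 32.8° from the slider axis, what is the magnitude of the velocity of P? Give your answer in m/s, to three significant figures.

ω = 236.9 rad/s.  Crank-pin speed |V_A| = rω = 5.4961 m/s, perpendicular to OA.
Rod angle: sinφ = −(r/L) sinθ ⇒ φ = -6.489°; ω_rod = −rω cosθ/√(L²−r²sin²θ) = -41.813 rad/s.
V_P = V_A + ω_rod × AP, with AP = 0.0845 m along the rod.
Components: V_Px = −rω sinθ − a·ω_rod·sinφ = -3.3766 m/s;  V_Py = rω cosθ + a·ω_rod·cosφ = +1.1093 m/s.
|V_P| = √(V_Px² + V_Py²) = 3.5541 m/s.

3.55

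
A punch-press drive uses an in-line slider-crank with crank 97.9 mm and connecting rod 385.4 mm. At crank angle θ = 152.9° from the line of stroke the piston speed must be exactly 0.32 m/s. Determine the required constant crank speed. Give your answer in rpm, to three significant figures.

88.7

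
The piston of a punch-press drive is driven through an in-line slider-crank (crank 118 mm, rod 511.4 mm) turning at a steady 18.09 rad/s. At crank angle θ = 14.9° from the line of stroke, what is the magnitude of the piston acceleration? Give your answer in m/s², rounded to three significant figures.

ω = 18.09 rad/s
x(θ) = r cosθ + √(L² − r² sin²θ); with ω constant, a = ω²·d²x/dθ².
d²x/dθ² = −r cosθ − r²(cos2θ)/√u − r⁴ sin²2θ/(4u^{3/2}),  u = L² − r² sin²θ = 0.260609 m².
Substituting r = 0.118 m, L = 0.5114 m, θ = 14.9°: d²x/dθ² = -0.13779 m.
a = ω²·d²x/dθ² = (18.09)²·(-0.13779) = -45.092 m/s²;  |a| = 45.092 m/s².

45.1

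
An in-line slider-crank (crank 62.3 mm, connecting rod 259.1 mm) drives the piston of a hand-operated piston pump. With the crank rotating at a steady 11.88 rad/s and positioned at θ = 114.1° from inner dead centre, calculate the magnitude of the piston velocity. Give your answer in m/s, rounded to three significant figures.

0.608

ω = 11.88 rad/s
For an in-line slider-crank, x = r cosθ + √(L² − r² sin²θ), so v = −rω sinθ·[1 + r cosθ/√(L² − r² sin²θ)].
With r = 0.0623 m, L = 0.2591 m, θ = 114.1°: √(L² − r² sin²θ) = 0.25278 m.
v = −0.0623·11.88·0.91283·[1 + 0.0623·-0.40833/0.25278] = -0.60762 m/s.
|v| = 0.60762 m/s.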